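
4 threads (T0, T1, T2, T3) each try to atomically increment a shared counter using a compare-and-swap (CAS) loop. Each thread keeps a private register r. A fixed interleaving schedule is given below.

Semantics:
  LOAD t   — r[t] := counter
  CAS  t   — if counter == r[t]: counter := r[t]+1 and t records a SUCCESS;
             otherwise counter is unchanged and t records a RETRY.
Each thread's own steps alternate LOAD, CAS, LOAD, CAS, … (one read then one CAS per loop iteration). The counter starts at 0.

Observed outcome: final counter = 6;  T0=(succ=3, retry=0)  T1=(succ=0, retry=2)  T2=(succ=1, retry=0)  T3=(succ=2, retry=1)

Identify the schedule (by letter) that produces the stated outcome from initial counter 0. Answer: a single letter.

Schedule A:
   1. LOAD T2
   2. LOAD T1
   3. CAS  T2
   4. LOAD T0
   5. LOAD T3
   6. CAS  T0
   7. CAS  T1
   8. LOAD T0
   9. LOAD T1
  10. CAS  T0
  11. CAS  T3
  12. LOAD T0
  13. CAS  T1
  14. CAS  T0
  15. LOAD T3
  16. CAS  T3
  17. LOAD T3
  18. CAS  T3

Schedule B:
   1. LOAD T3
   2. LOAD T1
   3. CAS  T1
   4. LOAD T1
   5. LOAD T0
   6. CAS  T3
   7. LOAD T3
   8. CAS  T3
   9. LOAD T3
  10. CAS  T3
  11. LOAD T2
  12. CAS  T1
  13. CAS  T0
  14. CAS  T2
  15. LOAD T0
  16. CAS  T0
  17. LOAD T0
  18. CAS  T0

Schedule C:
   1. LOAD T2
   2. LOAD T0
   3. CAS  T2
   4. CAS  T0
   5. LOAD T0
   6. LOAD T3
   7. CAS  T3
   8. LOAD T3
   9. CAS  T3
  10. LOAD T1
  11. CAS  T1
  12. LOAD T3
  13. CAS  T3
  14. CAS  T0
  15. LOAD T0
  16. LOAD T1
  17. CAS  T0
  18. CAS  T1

A

Tracing schedule A:
[1] T2.load  rd  (counter 0, T2.r 0)
[2] T1.load  rd  (counter 0, T1.r 0)
[3] T2.cas  hit  (counter 1, T2.r 0)
[4] T0.load  rd  (counter 1, T0.r 1)
[5] T3.load  rd  (counter 1, T3.r 1)
[6] T0.cas  hit  (counter 2, T0.r 1)
[7] T1.cas  miss  (counter 2, T1.r 0)
[8] T0.load  rd  (counter 2, T0.r 2)
[9] T1.load  rd  (counter 2, T1.r 2)
[10] T0.cas  hit  (counter 3, T0.r 2)
[11] T3.cas  miss  (counter 3, T3.r 1)
[12] T0.load  rd  (counter 3, T0.r 3)
[13] T1.cas  miss  (counter 3, T1.r 2)
[14] T0.cas  hit  (counter 4, T0.r 3)
[15] T3.load  rd  (counter 4, T3.r 4)
[16] T3.cas  hit  (counter 5, T3.r 4)
[17] T3.load  rd  (counter 5, T3.r 5)
[18] T3.cas  hit  (counter 6, T3.r 5)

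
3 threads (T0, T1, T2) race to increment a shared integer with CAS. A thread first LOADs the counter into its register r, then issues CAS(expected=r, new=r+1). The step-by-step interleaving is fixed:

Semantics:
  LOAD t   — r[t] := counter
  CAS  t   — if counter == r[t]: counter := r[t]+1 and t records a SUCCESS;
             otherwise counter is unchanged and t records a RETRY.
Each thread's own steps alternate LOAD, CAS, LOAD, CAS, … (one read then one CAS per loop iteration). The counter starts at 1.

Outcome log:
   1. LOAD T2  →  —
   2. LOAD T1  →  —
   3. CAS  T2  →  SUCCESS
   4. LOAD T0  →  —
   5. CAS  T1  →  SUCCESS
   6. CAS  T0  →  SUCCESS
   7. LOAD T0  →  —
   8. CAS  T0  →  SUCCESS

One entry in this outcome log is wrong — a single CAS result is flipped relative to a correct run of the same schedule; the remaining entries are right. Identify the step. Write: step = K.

Re-executing:
1. LOAD T2 → mem=1 r[T2]=1 [LOAD]
2. LOAD T1 → mem=1 r[T1]=1 [LOAD]
3. CAS T2 → mem=2 r[T2]=1 [OK]
4. LOAD T0 → mem=2 r[T0]=2 [LOAD]
5. CAS T1 → mem=2 r[T1]=1 [RETRY]
6. CAS T0 → mem=3 r[T0]=2 [OK]
7. LOAD T0 → mem=3 r[T0]=3 [LOAD]
8. CAS T0 → mem=4 r[T0]=3 [OK]
Flip is step 5.

step = 5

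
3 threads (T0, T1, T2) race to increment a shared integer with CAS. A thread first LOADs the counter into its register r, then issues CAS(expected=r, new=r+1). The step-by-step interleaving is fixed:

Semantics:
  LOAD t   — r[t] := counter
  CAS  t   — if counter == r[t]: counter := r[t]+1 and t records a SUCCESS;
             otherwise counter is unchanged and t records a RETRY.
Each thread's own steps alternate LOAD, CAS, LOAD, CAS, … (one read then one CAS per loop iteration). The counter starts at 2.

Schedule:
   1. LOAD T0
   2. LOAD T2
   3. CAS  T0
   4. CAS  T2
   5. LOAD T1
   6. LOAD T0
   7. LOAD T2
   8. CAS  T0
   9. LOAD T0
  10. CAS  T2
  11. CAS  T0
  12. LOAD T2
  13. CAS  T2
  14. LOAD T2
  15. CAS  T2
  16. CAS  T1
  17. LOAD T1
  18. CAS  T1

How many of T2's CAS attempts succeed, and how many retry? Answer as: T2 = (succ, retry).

step 1: T0 LOAD ⇒ load; ctr=2 reg=2
step 2: T2 LOAD ⇒ load; ctr=2 reg=2
step 3: T0 CAS ⇒ ok; ctr=3 reg=2
step 4: T2 CAS ⇒ retry; ctr=3 reg=2
step 5: T1 LOAD ⇒ load; ctr=3 reg=3
step 6: T0 LOAD ⇒ load; ctr=3 reg=3
step 7: T2 LOAD ⇒ load; ctr=3 reg=3
step 8: T0 CAS ⇒ ok; ctr=4 reg=3
step 9: T0 LOAD ⇒ load; ctr=4 reg=4
step 10: T2 CAS ⇒ retry; ctr=4 reg=3
step 11: T0 CAS ⇒ ok; ctr=5 reg=4
step 12: T2 LOAD ⇒ load; ctr=5 reg=5
step 13: T2 CAS ⇒ ok; ctr=6 reg=5
step 14: T2 LOAD ⇒ load; ctr=6 reg=6
step 15: T2 CAS ⇒ ok; ctr=7 reg=6
step 16: T1 CAS ⇒ retry; ctr=7 reg=3
step 17: T1 LOAD ⇒ load; ctr=7 reg=7
step 18: T1 CAS ⇒ ok; ctr=8 reg=7

T2 = (2, 2)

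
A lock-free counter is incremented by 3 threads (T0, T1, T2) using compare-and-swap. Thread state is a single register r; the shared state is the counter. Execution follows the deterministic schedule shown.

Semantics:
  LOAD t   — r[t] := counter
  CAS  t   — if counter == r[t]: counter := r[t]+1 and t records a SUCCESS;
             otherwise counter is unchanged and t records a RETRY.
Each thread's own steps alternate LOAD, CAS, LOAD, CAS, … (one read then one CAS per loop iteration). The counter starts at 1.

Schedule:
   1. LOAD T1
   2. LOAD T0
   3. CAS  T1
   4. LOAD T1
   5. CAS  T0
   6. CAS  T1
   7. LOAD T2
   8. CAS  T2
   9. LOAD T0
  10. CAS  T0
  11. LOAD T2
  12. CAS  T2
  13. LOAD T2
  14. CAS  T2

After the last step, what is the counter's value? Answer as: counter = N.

counter = 7

1. LOAD T1 → mem=1 r[T1]=1 [LOAD]
2. LOAD T0 → mem=1 r[T0]=1 [LOAD]
3. CAS T1 → mem=2 r[T1]=1 [OK]
4. LOAD T1 → mem=2 r[T1]=2 [LOAD]
5. CAS T0 → mem=2 r[T0]=1 [RETRY]
6. CAS T1 → mem=3 r[T1]=2 [OK]
7. LOAD T2 → mem=3 r[T2]=3 [LOAD]
8. CAS T2 → mem=4 r[T2]=3 [OK]
9. LOAD T0 → mem=4 r[T0]=4 [LOAD]
10. CAS T0 → mem=5 r[T0]=4 [OK]
11. LOAD T2 → mem=5 r[T2]=5 [LOAD]
12. CAS T2 → mem=6 r[T2]=5 [OK]
13. LOAD T2 → mem=6 r[T2]=6 [LOAD]
14. CAS T2 → mem=7 r[T2]=6 [OK]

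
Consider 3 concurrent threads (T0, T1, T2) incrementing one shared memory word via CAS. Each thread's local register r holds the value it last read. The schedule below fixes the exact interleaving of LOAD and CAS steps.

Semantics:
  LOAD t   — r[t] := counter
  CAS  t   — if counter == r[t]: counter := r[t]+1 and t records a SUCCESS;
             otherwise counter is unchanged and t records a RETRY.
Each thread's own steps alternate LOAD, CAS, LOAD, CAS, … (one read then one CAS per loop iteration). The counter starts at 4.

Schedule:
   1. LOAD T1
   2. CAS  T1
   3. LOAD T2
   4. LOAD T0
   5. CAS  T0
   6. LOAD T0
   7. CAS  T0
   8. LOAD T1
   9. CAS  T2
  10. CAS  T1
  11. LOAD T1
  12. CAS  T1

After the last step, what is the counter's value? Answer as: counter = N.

T1 LOAD — after: cnt=4, r=4 — load
T1 CAS — after: cnt=5, r=4 — ok
T2 LOAD — after: cnt=5, r=5 — load
T0 LOAD — after: cnt=5, r=5 — load
T0 CAS — after: cnt=6, r=5 — ok
T0 LOAD — after: cnt=6, r=6 — load
T0 CAS — after: cnt=7, r=6 — ok
T1 LOAD — after: cnt=7, r=7 — load
T2 CAS — after: cnt=7, r=5 — retry
T1 CAS — after: cnt=8, r=7 — ok
T1 LOAD — after: cnt=8, r=8 — load
T1 CAS — after: cnt=9, r=8 — ok

counter = 9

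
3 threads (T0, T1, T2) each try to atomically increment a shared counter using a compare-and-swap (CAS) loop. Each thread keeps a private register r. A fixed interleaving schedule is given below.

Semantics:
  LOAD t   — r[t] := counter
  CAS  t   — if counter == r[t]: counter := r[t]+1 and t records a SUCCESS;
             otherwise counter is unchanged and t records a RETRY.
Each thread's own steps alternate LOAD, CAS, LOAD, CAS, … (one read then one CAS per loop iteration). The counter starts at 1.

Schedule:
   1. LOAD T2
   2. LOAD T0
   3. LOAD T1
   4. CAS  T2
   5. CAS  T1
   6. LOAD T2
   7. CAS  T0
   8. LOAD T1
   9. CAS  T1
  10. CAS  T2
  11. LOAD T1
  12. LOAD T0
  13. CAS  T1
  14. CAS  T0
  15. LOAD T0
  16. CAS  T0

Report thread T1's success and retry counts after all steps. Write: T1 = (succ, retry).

T1 = (2, 1)

T2 LOAD — after: cnt=1, r=1 — load
T0 LOAD — after: cnt=1, r=1 — load
T1 LOAD — after: cnt=1, r=1 — load
T2 CAS — after: cnt=2, r=1 — ok
T1 CAS — after: cnt=2, r=1 — retry
T2 LOAD — after: cnt=2, r=2 — load
T0 CAS — after: cnt=2, r=1 — retry
T1 LOAD — after: cnt=2, r=2 — load
T1 CAS — after: cnt=3, r=2 — ok
T2 CAS — after: cnt=3, r=2 — retry
T1 LOAD — after: cnt=3, r=3 — load
T0 LOAD — after: cnt=3, r=3 — load
T1 CAS — after: cnt=4, r=3 — ok
T0 CAS — after: cnt=4, r=3 — retry
T0 LOAD — after: cnt=4, r=4 — load
T0 CAS — after: cnt=5, r=4 — ok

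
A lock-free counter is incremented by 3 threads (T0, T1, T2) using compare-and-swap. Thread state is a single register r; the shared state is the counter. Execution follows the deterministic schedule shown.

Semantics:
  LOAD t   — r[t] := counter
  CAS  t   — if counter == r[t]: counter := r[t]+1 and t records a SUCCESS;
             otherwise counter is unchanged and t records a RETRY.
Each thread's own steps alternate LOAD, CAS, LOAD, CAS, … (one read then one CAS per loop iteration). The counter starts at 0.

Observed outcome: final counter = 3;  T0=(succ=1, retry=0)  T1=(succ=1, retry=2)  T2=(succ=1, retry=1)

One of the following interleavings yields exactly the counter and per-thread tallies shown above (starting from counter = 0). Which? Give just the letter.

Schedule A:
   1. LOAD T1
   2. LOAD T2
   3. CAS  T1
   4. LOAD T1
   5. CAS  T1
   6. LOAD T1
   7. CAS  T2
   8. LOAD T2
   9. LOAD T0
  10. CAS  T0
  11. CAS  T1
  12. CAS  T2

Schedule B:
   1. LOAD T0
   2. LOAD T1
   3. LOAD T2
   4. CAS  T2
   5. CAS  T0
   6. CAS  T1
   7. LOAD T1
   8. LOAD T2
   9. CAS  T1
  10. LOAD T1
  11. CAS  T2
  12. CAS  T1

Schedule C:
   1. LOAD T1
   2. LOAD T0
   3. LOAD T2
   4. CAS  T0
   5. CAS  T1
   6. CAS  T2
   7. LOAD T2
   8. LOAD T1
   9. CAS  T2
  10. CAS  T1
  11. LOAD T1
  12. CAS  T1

Simulating candidate C:
   1) LOAD T1:  M=0  r_T1=0
   2) LOAD T0:  M=0  r_T0=0
   3) LOAD T2:  M=0  r_T2=0
   4) CAS  T0:  M=1  r_T0=0 ✓
   5) CAS  T1:  M=1  r_T1=0 ✗
   6) CAS  T2:  M=1  r_T2=0 ✗
   7) LOAD T2:  M=1  r_T2=1
   8) LOAD T1:  M=1  r_T1=1
   9) CAS  T2:  M=2  r_T2=1 ✓
  10) CAS  T1:  M=2  r_T1=1 ✗
  11) LOAD T1:  M=2  r_T1=2
  12) CAS  T1:  M=3  r_T1=2 ✓

C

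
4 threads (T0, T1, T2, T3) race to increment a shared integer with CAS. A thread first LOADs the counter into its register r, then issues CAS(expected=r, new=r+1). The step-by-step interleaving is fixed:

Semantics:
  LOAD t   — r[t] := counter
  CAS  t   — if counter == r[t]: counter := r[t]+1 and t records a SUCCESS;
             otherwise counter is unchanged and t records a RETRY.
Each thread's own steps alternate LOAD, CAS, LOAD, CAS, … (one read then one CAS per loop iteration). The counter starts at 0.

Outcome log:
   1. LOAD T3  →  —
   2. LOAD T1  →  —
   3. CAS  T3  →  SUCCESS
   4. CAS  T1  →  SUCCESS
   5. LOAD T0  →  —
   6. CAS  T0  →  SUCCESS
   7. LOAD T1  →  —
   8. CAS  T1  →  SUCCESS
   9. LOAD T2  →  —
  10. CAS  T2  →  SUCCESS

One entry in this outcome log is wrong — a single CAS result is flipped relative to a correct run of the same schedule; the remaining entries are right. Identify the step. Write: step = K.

step = 4

Correct run:
   1) LOAD T3:  M=0  r_T3=0
   2) LOAD T1:  M=0  r_T1=0
   3) CAS  T3:  M=1  r_T3=0 ✓
   4) CAS  T1:  M=1  r_T1=0 ✗
   5) LOAD T0:  M=1  r_T0=1
   6) CAS  T0:  M=2  r_T0=1 ✓
   7) LOAD T1:  M=2  r_T1=2
   8) CAS  T1:  M=3  r_T1=2 ✓
   9) LOAD T2:  M=3  r_T2=3
  10) CAS  T2:  M=4  r_T2=3 ✓
Flip is step 4.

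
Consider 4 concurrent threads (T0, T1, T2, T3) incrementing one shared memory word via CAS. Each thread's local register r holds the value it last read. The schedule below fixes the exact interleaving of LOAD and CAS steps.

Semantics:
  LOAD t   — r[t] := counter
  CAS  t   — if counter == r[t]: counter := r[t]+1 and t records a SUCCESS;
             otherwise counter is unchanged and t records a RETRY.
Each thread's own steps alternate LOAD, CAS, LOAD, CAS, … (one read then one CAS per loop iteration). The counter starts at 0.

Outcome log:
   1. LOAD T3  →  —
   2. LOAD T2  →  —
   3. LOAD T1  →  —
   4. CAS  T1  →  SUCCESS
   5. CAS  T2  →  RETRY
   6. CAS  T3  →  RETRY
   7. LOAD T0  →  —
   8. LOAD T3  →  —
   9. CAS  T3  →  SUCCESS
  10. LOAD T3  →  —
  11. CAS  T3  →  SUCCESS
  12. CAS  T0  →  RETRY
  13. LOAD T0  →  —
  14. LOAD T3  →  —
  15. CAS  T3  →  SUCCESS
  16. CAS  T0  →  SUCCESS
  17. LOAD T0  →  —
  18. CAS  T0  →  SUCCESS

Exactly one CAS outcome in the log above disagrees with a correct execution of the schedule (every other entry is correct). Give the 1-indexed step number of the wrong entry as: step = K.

step = 16

Re-executing:
1. LOAD T3 → mem=0 r[T3]=0 [LOAD]
2. LOAD T2 → mem=0 r[T2]=0 [LOAD]
3. LOAD T1 → mem=0 r[T1]=0 [LOAD]
4. CAS T1 → mem=1 r[T1]=0 [OK]
5. CAS T2 → mem=1 r[T2]=0 [RETRY]
6. CAS T3 → mem=1 r[T3]=0 [RETRY]
7. LOAD T0 → mem=1 r[T0]=1 [LOAD]
8. LOAD T3 → mem=1 r[T3]=1 [LOAD]
9. CAS T3 → mem=2 r[T3]=1 [OK]
10. LOAD T3 → mem=2 r[T3]=2 [LOAD]
11. CAS T3 → mem=3 r[T3]=2 [OK]
12. CAS T0 → mem=3 r[T0]=1 [RETRY]
13. LOAD T0 → mem=3 r[T0]=3 [LOAD]
14. LOAD T3 → mem=3 r[T3]=3 [LOAD]
15. CAS T3 → mem=4 r[T3]=3 [OK]
16. CAS T0 → mem=4 r[T0]=3 [RETRY]
17. LOAD T0 → mem=4 r[T0]=4 [LOAD]
18. CAS T0 → mem=5 r[T0]=4 [OK]
Log disagrees first at step 16.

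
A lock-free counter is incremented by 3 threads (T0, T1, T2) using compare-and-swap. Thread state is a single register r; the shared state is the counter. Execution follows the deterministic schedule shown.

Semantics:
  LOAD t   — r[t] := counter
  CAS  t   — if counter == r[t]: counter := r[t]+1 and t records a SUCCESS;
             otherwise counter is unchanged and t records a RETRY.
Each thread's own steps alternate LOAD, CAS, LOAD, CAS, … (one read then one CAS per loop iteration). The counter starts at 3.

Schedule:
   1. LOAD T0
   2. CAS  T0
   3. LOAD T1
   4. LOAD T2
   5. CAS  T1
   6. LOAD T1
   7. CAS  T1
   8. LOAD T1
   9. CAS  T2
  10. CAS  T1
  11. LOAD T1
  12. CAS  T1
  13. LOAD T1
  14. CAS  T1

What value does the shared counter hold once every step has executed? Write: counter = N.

step 1: T0 LOAD ⇒ load; ctr=3 reg=3
step 2: T0 CAS ⇒ ok; ctr=4 reg=3
step 3: T1 LOAD ⇒ load; ctr=4 reg=4
step 4: T2 LOAD ⇒ load; ctr=4 reg=4
step 5: T1 CAS ⇒ ok; ctr=5 reg=4
step 6: T1 LOAD ⇒ load; ctr=5 reg=5
step 7: T1 CAS ⇒ ok; ctr=6 reg=5
step 8: T1 LOAD ⇒ load; ctr=6 reg=6
step 9: T2 CAS ⇒ retry; ctr=6 reg=4
step 10: T1 CAS ⇒ ok; ctr=7 reg=6
step 11: T1 LOAD ⇒ load; ctr=7 reg=7
step 12: T1 CAS ⇒ ok; ctr=8 reg=7
step 13: T1 LOAD ⇒ load; ctr=8 reg=8
step 14: T1 CAS ⇒ ok; ctr=9 reg=8

counter = 9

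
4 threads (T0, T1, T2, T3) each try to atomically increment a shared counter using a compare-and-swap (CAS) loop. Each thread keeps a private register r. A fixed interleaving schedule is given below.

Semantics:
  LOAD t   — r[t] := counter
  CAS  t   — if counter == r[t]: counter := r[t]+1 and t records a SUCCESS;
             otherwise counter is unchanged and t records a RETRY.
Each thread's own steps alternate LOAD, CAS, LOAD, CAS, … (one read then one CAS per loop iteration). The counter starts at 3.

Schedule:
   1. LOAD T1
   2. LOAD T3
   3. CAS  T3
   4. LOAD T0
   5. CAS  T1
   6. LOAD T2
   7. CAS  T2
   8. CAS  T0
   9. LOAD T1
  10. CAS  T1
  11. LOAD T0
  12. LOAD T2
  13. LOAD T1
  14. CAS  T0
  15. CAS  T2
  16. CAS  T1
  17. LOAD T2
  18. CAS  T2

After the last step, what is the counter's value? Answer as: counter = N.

counter = 8

1. LOAD T1 → mem=3 r[T1]=3 [LOAD]
2. LOAD T3 → mem=3 r[T3]=3 [LOAD]
3. CAS T3 → mem=4 r[T3]=3 [OK]
4. LOAD T0 → mem=4 r[T0]=4 [LOAD]
5. CAS T1 → mem=4 r[T1]=3 [RETRY]
6. LOAD T2 → mem=4 r[T2]=4 [LOAD]
7. CAS T2 → mem=5 r[T2]=4 [OK]
8. CAS T0 → mem=5 r[T0]=4 [RETRY]
9. LOAD T1 → mem=5 r[T1]=5 [LOAD]
10. CAS T1 → mem=6 r[T1]=5 [OK]
11. LOAD T0 → mem=6 r[T0]=6 [LOAD]
12. LOAD T2 → mem=6 r[T2]=6 [LOAD]
13. LOAD T1 → mem=6 r[T1]=6 [LOAD]
14. CAS T0 → mem=7 r[T0]=6 [OK]
15. CAS T2 → mem=7 r[T2]=6 [RETRY]
16. CAS T1 → mem=7 r[T1]=6 [RETRY]
17. LOAD T2 → mem=7 r[T2]=7 [LOAD]
18. CAS T2 → mem=8 r[T2]=7 [OK]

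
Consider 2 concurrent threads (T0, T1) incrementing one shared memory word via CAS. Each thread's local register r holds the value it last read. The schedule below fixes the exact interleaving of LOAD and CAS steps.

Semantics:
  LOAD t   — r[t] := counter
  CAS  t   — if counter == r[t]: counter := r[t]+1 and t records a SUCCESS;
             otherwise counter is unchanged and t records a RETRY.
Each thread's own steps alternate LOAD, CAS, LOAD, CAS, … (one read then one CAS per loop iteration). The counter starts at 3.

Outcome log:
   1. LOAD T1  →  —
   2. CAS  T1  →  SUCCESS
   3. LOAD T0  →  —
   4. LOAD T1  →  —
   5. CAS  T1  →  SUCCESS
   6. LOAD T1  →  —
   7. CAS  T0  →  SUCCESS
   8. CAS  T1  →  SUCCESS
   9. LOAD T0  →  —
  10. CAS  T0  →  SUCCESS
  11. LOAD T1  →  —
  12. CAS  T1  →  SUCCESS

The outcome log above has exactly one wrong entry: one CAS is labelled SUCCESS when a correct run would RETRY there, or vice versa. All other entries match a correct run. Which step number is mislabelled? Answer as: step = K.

Re-executing:
   1) LOAD T1:  M=3  r_T1=3
   2) CAS  T1:  M=4  r_T1=3 ✓
   3) LOAD T0:  M=4  r_T0=4
   4) LOAD T1:  M=4  r_T1=4
   5) CAS  T1:  M=5  r_T1=4 ✓
   6) LOAD T1:  M=5  r_T1=5
   7) CAS  T0:  M=5  r_T0=4 ✗
   8) CAS  T1:  M=6  r_T1=5 ✓
   9) LOAD T0:  M=6  r_T0=6
  10) CAS  T0:  M=7  r_T0=6 ✓
  11) LOAD T1:  M=7  r_T1=7
  12) CAS  T1:  M=8  r_T1=7 ✓
Log disagrees first at step 7.

step = 7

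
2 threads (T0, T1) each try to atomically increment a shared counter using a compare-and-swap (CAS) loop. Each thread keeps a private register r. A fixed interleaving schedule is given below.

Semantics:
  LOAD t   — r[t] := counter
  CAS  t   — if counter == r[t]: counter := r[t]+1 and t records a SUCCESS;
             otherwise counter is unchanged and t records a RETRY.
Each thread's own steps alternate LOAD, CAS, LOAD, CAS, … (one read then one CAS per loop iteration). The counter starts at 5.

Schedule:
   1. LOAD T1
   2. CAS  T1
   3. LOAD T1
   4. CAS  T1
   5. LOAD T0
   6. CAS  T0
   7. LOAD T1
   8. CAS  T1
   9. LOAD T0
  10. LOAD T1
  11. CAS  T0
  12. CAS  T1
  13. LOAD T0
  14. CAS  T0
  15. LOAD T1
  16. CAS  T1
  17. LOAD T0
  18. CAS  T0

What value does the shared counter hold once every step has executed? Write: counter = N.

counter = 13

[1] T1.load  rd  (counter 5, T1.r 5)
[2] T1.cas  hit  (counter 6, T1.r 5)
[3] T1.load  rd  (counter 6, T1.r 6)
[4] T1.cas  hit  (counter 7, T1.r 6)
[5] T0.load  rd  (counter 7, T0.r 7)
[6] T0.cas  hit  (counter 8, T0.r 7)
[7] T1.load  rd  (counter 8, T1.r 8)
[8] T1.cas  hit  (counter 9, T1.r 8)
[9] T0.load  rd  (counter 9, T0.r 9)
[10] T1.load  rd  (counter 9, T1.r 9)
[11] T0.cas  hit  (counter 10, T0.r 9)
[12] T1.cas  miss  (counter 10, T1.r 9)
[13] T0.load  rd  (counter 10, T0.r 10)
[14] T0.cas  hit  (counter 11, T0.r 10)
[15] T1.load  rd  (counter 11, T1.r 11)
[16] T1.cas  hit  (counter 12, T1.r 11)
[17] T0.load  rd  (counter 12, T0.r 12)
[18] T0.cas  hit  (counter 13, T0.r 12)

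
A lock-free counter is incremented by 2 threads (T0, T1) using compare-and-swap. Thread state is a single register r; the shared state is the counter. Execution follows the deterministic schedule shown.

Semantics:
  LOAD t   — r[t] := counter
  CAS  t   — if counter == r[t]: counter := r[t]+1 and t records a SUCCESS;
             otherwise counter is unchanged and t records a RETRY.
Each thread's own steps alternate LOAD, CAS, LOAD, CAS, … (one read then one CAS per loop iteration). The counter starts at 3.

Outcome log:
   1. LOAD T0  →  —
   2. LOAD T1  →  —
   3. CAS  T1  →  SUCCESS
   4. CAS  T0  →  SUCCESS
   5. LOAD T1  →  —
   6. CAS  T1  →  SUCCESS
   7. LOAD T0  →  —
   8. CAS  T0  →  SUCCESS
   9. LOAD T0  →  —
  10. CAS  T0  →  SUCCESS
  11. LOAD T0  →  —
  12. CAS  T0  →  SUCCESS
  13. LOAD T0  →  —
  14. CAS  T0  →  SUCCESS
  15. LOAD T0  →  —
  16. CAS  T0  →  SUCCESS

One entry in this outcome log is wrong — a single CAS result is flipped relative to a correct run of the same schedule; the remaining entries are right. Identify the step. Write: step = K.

Reference trace:
1. LOAD T0 → mem=3 r[T0]=3 [LOAD]
2. LOAD T1 → mem=3 r[T1]=3 [LOAD]
3. CAS T1 → mem=4 r[T1]=3 [OK]
4. CAS T0 → mem=4 r[T0]=3 [RETRY]
5. LOAD T1 → mem=4 r[T1]=4 [LOAD]
6. CAS T1 → mem=5 r[T1]=4 [OK]
7. LOAD T0 → mem=5 r[T0]=5 [LOAD]
8. CAS T0 → mem=6 r[T0]=5 [OK]
9. LOAD T0 → mem=6 r[T0]=6 [LOAD]
10. CAS T0 → mem=7 r[T0]=6 [OK]
11. LOAD T0 → mem=7 r[T0]=7 [LOAD]
12. CAS T0 → mem=8 r[T0]=7 [OK]
13. LOAD T0 → mem=8 r[T0]=8 [LOAD]
14. CAS T0 → mem=9 r[T0]=8 [OK]
15. LOAD T0 → mem=9 r[T0]=9 [LOAD]
16. CAS T0 → mem=10 r[T0]=9 [OK]
Log disagrees first at step 4.

step = 4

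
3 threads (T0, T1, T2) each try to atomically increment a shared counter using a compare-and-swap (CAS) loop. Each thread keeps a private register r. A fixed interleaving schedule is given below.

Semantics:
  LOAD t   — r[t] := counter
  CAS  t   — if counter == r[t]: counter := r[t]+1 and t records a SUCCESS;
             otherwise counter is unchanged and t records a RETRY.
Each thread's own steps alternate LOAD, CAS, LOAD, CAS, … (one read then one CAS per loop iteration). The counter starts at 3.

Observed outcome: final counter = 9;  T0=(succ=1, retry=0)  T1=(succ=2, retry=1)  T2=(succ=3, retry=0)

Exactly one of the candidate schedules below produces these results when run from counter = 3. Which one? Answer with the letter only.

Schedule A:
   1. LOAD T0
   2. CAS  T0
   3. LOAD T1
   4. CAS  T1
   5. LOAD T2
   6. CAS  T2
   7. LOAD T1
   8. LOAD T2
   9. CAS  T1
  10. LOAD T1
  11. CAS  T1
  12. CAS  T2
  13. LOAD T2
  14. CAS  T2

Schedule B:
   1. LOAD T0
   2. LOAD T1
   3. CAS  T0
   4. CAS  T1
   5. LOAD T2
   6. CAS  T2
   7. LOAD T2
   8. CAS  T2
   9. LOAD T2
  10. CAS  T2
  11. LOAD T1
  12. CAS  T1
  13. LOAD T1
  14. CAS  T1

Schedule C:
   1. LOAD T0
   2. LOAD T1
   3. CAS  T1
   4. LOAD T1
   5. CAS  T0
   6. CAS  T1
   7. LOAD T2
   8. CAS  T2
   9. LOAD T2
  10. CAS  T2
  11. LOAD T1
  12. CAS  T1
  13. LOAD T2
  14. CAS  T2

Tracing schedule B:
#1 T0 reads 3
#2 T1 reads 3
#3 T0 CAS(3→4) writes; counter now 4
#4 T1 CAS(3→4) fails; counter now 4
#5 T2 reads 4
#6 T2 CAS(4→5) writes; counter now 5
#7 T2 reads 5
#8 T2 CAS(5→6) writes; counter now 6
#9 T2 reads 6
#10 T2 CAS(6→7) writes; counter now 7
#11 T1 reads 7
#12 T1 CAS(7→8) writes; counter now 8
#13 T1 reads 8
#14 T1 CAS(8→9) writes; counter now 9

B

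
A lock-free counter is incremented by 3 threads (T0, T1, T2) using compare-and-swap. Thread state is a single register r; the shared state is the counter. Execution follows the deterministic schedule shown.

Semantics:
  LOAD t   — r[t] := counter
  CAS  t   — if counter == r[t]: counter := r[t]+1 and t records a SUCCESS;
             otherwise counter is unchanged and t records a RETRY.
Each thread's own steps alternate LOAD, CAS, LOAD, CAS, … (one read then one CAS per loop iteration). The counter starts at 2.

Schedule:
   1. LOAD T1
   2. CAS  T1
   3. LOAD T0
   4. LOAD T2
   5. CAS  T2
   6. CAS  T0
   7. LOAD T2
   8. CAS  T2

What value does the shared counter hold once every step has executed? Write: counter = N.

counter = 5

step 1: T1 LOAD ⇒ load; ctr=2 reg=2
step 2: T1 CAS ⇒ ok; ctr=3 reg=2
step 3: T0 LOAD ⇒ load; ctr=3 reg=3
step 4: T2 LOAD ⇒ load; ctr=3 reg=3
step 5: T2 CAS ⇒ ok; ctr=4 reg=3
step 6: T0 CAS ⇒ retry; ctr=4 reg=3
step 7: T2 LOAD ⇒ load; ctr=4 reg=4
step 8: T2 CAS ⇒ ok; ctr=5 reg=4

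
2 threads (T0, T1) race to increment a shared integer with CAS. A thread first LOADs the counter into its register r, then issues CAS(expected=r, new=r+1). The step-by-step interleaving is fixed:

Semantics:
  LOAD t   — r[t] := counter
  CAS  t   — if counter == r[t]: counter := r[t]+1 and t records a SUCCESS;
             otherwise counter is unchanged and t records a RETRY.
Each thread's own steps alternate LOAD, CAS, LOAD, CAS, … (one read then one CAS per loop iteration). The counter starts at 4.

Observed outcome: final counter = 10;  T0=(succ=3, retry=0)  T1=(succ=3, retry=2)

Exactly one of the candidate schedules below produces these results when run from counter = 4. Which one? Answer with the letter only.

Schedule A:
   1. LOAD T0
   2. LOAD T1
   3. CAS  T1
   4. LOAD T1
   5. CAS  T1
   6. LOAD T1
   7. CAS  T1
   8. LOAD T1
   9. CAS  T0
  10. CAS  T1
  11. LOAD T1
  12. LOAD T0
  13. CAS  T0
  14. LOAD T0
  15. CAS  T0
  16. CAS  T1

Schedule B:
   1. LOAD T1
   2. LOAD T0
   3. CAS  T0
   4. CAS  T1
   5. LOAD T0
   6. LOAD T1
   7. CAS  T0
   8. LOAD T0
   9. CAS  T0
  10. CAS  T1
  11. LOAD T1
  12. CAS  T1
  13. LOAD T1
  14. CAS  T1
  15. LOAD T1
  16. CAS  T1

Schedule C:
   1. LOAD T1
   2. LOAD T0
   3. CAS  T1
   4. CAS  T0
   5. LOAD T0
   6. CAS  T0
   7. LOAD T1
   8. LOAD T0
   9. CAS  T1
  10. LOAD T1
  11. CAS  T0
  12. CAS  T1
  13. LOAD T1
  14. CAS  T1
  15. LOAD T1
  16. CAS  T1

Simulating candidate B:
[1] T1.load  rd  (counter 4, T1.r 4)
[2] T0.load  rd  (counter 4, T0.r 4)
[3] T0.cas  hit  (counter 5, T0.r 4)
[4] T1.cas  miss  (counter 5, T1.r 4)
[5] T0.load  rd  (counter 5, T0.r 5)
[6] T1.load  rd  (counter 5, T1.r 5)
[7] T0.cas  hit  (counter 6, T0.r 5)
[8] T0.load  rd  (counter 6, T0.r 6)
[9] T0.cas  hit  (counter 7, T0.r 6)
[10] T1.cas  miss  (counter 7, T1.r 5)
[11] T1.load  rd  (counter 7, T1.r 7)
[12] T1.cas  hit  (counter 8, T1.r 7)
[13] T1.load  rd  (counter 8, T1.r 8)
[14] T1.cas  hit  (counter 9, T1.r 8)
[15] T1.load  rd  (counter 9, T1.r 9)
[16] T1.cas  hit  (counter 10, T1.r 9)

B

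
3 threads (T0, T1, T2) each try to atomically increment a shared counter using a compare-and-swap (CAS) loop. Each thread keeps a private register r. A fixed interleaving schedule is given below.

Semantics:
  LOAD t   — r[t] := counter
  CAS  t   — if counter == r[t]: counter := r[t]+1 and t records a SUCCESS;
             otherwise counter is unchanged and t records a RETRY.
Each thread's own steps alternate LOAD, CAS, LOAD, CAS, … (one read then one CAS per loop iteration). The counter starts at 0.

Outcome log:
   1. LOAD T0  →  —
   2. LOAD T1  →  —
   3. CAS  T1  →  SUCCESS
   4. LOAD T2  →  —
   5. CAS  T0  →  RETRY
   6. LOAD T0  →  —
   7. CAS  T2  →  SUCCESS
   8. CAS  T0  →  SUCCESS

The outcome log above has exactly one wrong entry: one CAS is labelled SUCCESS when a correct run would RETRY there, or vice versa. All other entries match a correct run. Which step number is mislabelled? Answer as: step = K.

Reference trace:
#1 T0 reads 0
#2 T1 reads 0
#3 T1 CAS(0→1) writes; counter now 1
#4 T2 reads 1
#5 T0 CAS(0→1) fails; counter now 1
#6 T0 reads 1
#7 T2 CAS(1→2) writes; counter now 2
#8 T0 CAS(1→2) fails; counter now 2
Log disagrees first at step 8.

step = 8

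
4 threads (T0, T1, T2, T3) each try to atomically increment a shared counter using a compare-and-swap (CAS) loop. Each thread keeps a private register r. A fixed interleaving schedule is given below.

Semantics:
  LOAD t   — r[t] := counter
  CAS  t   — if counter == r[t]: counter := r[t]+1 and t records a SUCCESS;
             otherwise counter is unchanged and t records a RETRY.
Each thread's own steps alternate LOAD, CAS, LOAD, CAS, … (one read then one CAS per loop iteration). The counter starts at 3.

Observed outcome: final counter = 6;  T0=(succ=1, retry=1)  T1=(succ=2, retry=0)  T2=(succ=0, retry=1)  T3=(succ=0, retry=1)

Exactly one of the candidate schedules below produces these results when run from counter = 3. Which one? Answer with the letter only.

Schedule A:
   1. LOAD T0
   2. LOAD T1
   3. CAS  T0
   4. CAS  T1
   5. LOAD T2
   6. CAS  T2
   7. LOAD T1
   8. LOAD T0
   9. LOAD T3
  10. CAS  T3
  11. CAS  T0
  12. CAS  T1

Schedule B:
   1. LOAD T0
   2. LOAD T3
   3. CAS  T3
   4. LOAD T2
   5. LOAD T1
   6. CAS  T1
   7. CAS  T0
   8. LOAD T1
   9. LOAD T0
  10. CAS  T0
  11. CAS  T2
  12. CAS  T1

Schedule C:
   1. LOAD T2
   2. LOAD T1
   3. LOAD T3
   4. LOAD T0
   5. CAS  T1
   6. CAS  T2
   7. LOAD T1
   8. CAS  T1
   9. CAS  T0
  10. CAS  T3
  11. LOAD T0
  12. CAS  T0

C

Tracing schedule C:
1. LOAD T2 → mem=3 r[T2]=3 [LOAD]
2. LOAD T1 → mem=3 r[T1]=3 [LOAD]
3. LOAD T3 → mem=3 r[T3]=3 [LOAD]
4. LOAD T0 → mem=3 r[T0]=3 [LOAD]
5. CAS T1 → mem=4 r[T1]=3 [OK]
6. CAS T2 → mem=4 r[T2]=3 [RETRY]
7. LOAD T1 → mem=4 r[T1]=4 [LOAD]
8. CAS T1 → mem=5 r[T1]=4 [OK]
9. CAS T0 → mem=5 r[T0]=3 [RETRY]
10. CAS T3 → mem=5 r[T3]=3 [RETRY]
11. LOAD T0 → mem=5 r[T0]=5 [LOAD]
12. CAS T0 → mem=6 r[T0]=5 [OK]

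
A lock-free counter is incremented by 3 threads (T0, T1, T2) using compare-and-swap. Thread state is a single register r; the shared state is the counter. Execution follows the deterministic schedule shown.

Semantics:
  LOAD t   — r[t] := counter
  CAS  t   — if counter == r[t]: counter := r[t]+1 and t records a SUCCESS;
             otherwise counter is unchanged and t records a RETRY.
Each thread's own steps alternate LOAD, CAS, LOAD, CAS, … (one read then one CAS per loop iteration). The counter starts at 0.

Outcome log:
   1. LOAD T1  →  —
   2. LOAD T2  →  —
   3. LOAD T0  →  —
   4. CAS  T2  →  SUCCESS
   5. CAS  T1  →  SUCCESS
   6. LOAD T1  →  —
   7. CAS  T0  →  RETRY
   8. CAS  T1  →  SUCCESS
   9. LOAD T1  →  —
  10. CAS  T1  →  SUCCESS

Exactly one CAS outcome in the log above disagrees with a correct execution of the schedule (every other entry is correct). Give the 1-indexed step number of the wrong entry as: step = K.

Correct run:
#1 T1 reads 0
#2 T2 reads 0
#3 T0 reads 0
#4 T2 CAS(0→1) writes; counter now 1
#5 T1 CAS(0→1) fails; counter now 1
#6 T1 reads 1
#7 T0 CAS(0→1) fails; counter now 1
#8 T1 CAS(1→2) writes; counter now 2
#9 T1 reads 2
#10 T1 CAS(2→3) writes; counter now 3
Log disagrees first at step 5.

step = 5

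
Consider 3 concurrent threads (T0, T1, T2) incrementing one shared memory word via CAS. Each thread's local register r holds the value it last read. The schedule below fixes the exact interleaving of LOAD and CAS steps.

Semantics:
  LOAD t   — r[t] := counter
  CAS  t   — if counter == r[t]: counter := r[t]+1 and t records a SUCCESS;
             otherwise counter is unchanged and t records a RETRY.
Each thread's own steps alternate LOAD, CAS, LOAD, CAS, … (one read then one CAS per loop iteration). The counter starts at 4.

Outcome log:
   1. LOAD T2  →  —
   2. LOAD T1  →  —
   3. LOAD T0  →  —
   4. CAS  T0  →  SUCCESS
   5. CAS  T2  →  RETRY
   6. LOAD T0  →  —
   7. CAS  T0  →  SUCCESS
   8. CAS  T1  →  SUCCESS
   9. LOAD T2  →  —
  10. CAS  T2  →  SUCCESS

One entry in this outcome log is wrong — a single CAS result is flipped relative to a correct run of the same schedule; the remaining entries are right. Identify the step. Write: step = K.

step = 8

Correct run:
#1 T2 reads 4
#2 T1 reads 4
#3 T0 reads 4
#4 T0 CAS(4→5) writes; counter now 5
#5 T2 CAS(4→5) fails; counter now 5
#6 T0 reads 5
#7 T0 CAS(5→6) writes; counter now 6
#8 T1 CAS(4→5) fails; counter now 6
#9 T2 reads 6
#10 T2 CAS(6→7) writes; counter now 7
Mismatch at 8.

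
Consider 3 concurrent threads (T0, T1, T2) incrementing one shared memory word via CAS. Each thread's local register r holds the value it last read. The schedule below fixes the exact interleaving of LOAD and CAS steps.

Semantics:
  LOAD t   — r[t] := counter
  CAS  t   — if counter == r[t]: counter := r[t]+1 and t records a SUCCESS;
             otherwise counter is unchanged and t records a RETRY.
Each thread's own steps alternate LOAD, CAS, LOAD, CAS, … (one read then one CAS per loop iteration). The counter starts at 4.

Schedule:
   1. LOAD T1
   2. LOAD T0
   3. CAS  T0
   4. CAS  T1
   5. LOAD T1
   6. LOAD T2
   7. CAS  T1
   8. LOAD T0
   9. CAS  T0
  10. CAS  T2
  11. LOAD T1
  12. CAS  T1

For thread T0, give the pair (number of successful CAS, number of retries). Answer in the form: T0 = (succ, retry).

#1 T1 reads 4
#2 T0 reads 4
#3 T0 CAS(4→5) writes; counter now 5
#4 T1 CAS(4→5) fails; counter now 5
#5 T1 reads 5
#6 T2 reads 5
#7 T1 CAS(5→6) writes; counter now 6
#8 T0 reads 6
#9 T0 CAS(6→7) writes; counter now 7
#10 T2 CAS(5→6) fails; counter now 7
#11 T1 reads 7
#12 T1 CAS(7→8) writes; counter now 8

T0 = (2, 0)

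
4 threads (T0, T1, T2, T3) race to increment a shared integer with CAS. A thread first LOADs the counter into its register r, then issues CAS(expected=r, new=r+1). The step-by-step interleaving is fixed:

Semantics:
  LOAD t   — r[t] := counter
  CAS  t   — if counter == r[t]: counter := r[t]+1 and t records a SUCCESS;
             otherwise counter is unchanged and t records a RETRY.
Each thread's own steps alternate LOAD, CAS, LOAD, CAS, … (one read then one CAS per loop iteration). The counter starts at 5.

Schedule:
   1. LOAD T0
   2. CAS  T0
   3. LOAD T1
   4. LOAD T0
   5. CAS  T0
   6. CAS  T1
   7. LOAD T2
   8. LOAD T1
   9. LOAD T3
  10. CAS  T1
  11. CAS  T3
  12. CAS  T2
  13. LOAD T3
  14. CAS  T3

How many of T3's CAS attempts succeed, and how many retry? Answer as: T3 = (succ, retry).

T3 = (1, 1)

T0 LOAD — after: cnt=5, r=5 — load
T0 CAS — after: cnt=6, r=5 — ok
T1 LOAD — after: cnt=6, r=6 — load
T0 LOAD — after: cnt=6, r=6 — load
T0 CAS — after: cnt=7, r=6 — ok
T1 CAS — after: cnt=7, r=6 — retry
T2 LOAD — after: cnt=7, r=7 — load
T1 LOAD — after: cnt=7, r=7 — load
T3 LOAD — after: cnt=7, r=7 — load
T1 CAS — after: cnt=8, r=7 — ok
T3 CAS — after: cnt=8, r=7 — retry
T2 CAS — after: cnt=8, r=7 — retry
T3 LOAD — after: cnt=8, r=8 — load
T3 CAS — after: cnt=9, r=8 — ok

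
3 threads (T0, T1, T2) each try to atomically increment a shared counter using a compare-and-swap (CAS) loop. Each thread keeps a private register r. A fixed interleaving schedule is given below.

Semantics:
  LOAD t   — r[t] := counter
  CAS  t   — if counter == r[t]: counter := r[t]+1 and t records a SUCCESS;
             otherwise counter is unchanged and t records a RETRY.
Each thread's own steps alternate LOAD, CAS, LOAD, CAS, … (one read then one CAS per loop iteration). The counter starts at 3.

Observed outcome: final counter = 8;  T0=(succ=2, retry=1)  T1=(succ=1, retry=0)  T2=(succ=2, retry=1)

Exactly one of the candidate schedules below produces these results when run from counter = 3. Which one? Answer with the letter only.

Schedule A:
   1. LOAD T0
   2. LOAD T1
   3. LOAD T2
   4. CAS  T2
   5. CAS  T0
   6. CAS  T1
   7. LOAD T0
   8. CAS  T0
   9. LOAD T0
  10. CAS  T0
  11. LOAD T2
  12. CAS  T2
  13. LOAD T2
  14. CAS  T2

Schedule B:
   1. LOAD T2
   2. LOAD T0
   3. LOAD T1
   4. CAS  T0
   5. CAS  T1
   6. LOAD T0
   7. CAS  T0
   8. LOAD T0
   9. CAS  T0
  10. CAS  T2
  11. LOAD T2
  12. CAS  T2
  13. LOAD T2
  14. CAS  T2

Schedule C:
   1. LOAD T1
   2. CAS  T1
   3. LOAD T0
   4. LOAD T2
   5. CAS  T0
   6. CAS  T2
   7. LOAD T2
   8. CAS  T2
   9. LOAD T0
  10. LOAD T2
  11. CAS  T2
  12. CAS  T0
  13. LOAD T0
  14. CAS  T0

C

Simulating candidate C:
#1 T1 reads 3
#2 T1 CAS(3→4) writes; counter now 4
#3 T0 reads 4
#4 T2 reads 4
#5 T0 CAS(4→5) writes; counter now 5
#6 T2 CAS(4→5) fails; counter now 5
#7 T2 reads 5
#8 T2 CAS(5→6) writes; counter now 6
#9 T0 reads 6
#10 T2 reads 6
#11 T2 CAS(6→7) writes; counter now 7
#12 T0 CAS(6→7) fails; counter now 7
#13 T0 reads 7
#14 T0 CAS(7→8) writes; counter now 8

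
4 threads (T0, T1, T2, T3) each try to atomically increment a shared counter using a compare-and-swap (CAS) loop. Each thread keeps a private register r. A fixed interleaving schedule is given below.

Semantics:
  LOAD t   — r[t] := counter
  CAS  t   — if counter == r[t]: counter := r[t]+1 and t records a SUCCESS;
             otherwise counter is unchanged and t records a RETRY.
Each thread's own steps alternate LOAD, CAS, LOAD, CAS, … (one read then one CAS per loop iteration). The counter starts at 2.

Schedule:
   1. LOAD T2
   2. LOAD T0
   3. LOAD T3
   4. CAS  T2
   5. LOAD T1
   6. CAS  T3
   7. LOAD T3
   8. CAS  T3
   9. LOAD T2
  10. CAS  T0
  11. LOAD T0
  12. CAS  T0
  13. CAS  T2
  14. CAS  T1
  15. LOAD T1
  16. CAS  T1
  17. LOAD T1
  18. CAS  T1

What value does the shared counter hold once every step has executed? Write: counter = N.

[1] T2.load  rd  (counter 2, T2.r 2)
[2] T0.load  rd  (counter 2, T0.r 2)
[3] T3.load  rd  (counter 2, T3.r 2)
[4] T2.cas  hit  (counter 3, T2.r 2)
[5] T1.load  rd  (counter 3, T1.r 3)
[6] T3.cas  miss  (counter 3, T3.r 2)
[7] T3.load  rd  (counter 3, T3.r 3)
[8] T3.cas  hit  (counter 4, T3.r 3)
[9] T2.load  rd  (counter 4, T2.r 4)
[10] T0.cas  miss  (counter 4, T0.r 2)
[11] T0.load  rd  (counter 4, T0.r 4)
[12] T0.cas  hit  (counter 5, T0.r 4)
[13] T2.cas  miss  (counter 5, T2.r 4)
[14] T1.cas  miss  (counter 5, T1.r 3)
[15] T1.load  rd  (counter 5, T1.r 5)
[16] T1.cas  hit  (counter 6, T1.r 5)
[17] T1.load  rd  (counter 6, T1.r 6)
[18] T1.cas  hit  (counter 7, T1.r 6)

counter = 7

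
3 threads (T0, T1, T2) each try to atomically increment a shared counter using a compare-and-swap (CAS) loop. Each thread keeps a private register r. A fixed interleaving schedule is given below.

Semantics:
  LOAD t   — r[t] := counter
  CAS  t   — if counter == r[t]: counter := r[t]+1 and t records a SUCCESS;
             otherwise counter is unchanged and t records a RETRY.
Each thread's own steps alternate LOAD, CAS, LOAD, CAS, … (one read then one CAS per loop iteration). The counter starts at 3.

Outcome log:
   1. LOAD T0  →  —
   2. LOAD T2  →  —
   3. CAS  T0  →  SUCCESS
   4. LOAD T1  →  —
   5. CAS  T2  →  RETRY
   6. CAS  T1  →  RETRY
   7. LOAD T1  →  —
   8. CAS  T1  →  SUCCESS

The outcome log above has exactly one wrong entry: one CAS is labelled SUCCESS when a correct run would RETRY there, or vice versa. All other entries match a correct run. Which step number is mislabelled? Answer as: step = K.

Re-executing:
[1] T0.load  rd  (counter 3, T0.r 3)
[2] T2.load  rd  (counter 3, T2.r 3)
[3] T0.cas  hit  (counter 4, T0.r 3)
[4] T1.load  rd  (counter 4, T1.r 4)
[5] T2.cas  miss  (counter 4, T2.r 3)
[6] T1.cas  hit  (counter 5, T1.r 4)
[7] T1.load  rd  (counter 5, T1.r 5)
[8] T1.cas  hit  (counter 6, T1.r 5)
Flip is step 6.

step = 6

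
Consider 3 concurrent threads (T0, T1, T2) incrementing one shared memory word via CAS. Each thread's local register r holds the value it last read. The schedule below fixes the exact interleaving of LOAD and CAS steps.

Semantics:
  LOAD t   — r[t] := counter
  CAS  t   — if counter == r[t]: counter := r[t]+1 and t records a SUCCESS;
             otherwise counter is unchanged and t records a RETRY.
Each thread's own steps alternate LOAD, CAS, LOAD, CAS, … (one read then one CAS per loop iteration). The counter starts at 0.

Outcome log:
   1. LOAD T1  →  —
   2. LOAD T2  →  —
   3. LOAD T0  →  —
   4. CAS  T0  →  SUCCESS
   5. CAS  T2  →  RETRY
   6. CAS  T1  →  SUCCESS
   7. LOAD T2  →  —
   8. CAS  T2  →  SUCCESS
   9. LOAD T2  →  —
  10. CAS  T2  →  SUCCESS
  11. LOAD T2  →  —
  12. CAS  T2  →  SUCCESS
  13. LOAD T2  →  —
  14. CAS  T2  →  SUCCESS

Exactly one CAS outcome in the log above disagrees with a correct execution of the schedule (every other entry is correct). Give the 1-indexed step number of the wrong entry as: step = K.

step = 6

Correct run:
#1 T1 reads 0
#2 T2 reads 0
#3 T0 reads 0
#4 T0 CAS(0→1) writes; counter now 1
#5 T2 CAS(0→1) fails; counter now 1
#6 T1 CAS(0→1) fails; counter now 1
#7 T2 reads 1
#8 T2 CAS(1→2) writes; counter now 2
#9 T2 reads 2
#10 T2 CAS(2→3) writes; counter now 3
#11 T2 reads 3
#12 T2 CAS(3→4) writes; counter now 4
#13 T2 reads 4
#14 T2 CAS(4→5) writes; counter now 5
Mismatch at 6.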